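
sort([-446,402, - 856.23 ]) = [ - 856.23, - 446, 402 ]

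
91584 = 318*288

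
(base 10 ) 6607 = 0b1100111001111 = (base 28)8br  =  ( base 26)9K3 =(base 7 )25156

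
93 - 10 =83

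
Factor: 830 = 2^1*5^1 * 83^1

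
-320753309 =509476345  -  830229654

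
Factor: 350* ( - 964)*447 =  - 150817800 = - 2^3*3^1*5^2* 7^1*149^1*241^1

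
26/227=26/227= 0.11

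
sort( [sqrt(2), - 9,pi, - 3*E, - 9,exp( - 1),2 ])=[ - 9, - 9, - 3*E, exp( - 1 ), sqrt (2 ), 2,pi]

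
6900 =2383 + 4517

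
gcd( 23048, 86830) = 2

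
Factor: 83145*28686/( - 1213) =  - 2385097470/1213= - 2^1*3^2*5^1 * 7^1*23^1  *  241^1*683^1*1213^( - 1)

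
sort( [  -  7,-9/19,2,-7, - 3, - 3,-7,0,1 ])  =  [  -  7, - 7,-7, - 3,-3,-9/19,0,1, 2]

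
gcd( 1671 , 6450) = 3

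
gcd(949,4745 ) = 949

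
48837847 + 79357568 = 128195415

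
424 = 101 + 323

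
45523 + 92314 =137837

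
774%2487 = 774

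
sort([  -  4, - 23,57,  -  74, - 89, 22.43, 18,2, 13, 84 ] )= [ - 89, -74, - 23,-4 , 2,13,18,  22.43,57 , 84]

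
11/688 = 11/688=0.02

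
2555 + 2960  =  5515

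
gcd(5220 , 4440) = 60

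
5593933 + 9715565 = 15309498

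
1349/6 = 224 + 5/6= 224.83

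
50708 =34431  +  16277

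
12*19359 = 232308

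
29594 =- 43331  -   - 72925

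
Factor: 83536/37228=2^2 * 23^1 * 41^( - 1) = 92/41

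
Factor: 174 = 2^1*3^1*29^1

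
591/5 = 118 + 1/5= 118.20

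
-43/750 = -1 + 707/750 = - 0.06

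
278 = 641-363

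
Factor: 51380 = 2^2* 5^1 * 7^1*367^1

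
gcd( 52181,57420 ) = 1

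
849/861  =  283/287 = 0.99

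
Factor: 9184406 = 2^1*7^1*11^1*23^1*2593^1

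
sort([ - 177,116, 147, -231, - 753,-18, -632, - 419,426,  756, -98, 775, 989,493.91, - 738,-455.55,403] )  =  [ - 753, - 738, - 632,  -  455.55, - 419,-231,  -  177,-98, - 18, 116, 147, 403,  426,493.91, 756, 775,989] 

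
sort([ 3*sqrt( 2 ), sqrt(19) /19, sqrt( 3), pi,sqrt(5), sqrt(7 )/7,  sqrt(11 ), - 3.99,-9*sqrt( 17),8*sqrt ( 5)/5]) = [-9*sqrt(17), - 3.99,sqrt(19)/19,sqrt(7 )/7,  sqrt( 3 ),sqrt( 5),  pi,sqrt ( 11), 8*sqrt(5 )/5,3*sqrt(2)] 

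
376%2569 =376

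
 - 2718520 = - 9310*292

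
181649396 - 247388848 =-65739452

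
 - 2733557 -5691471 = -8425028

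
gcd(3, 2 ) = 1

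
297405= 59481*5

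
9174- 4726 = 4448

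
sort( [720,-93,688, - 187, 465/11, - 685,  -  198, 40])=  [ - 685,-198,-187,-93, 40, 465/11, 688,  720 ] 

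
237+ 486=723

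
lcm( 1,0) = 0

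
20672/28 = 738+2/7 = 738.29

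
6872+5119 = 11991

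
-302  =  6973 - 7275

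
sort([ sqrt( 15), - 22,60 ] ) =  [ - 22, sqrt(15), 60 ] 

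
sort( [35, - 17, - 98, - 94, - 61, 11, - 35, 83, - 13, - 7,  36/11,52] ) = [ - 98, - 94, - 61, - 35, - 17, -13, - 7,  36/11,11,35,  52,  83]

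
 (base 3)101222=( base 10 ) 296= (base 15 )14B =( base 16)128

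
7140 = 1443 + 5697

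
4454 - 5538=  - 1084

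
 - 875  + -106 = -981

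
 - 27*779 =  - 21033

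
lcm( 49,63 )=441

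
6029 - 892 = 5137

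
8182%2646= 244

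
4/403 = 4/403=0.01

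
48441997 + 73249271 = 121691268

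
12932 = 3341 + 9591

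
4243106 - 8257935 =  - 4014829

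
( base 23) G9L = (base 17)1d15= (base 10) 8692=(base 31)91c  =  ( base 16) 21f4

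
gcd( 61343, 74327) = 1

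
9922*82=813604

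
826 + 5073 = 5899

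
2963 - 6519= -3556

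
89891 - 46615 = 43276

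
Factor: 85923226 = 2^1*42961613^1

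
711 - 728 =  - 17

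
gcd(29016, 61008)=744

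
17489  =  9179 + 8310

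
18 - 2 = 16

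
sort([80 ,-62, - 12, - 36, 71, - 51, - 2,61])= [ - 62, - 51, - 36, - 12, - 2,61, 71,  80]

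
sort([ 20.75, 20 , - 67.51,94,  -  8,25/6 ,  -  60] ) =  [ - 67.51,- 60, -8,25/6,20, 20.75,94 ] 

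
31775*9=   285975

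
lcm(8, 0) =0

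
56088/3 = 18696 = 18696.00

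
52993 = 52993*1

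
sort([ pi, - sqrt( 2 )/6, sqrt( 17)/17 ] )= [ - sqrt( 2)/6,  sqrt(17)/17,pi ]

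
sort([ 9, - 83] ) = [-83, 9 ]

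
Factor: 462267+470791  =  933058 =2^1* 7^2*9521^1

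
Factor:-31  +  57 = 2^1 * 13^1= 26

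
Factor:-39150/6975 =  - 2^1*3^1*29^1*31^ ( - 1) = - 174/31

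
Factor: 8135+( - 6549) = 1586 = 2^1*13^1*61^1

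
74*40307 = 2982718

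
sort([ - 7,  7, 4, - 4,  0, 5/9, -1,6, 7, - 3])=[ - 7, - 4 , - 3, - 1, 0, 5/9,4,6,7, 7 ] 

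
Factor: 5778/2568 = 2^( - 2 )*3^2 = 9/4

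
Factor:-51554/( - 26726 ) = 7^ ( - 1 ) *23^( - 1 )*83^(-1)*149^1* 173^1 = 25777/13363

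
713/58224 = 713/58224 = 0.01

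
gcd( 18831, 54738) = 3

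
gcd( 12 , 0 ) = 12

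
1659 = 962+697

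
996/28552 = 3/86 = 0.03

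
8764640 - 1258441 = 7506199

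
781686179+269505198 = 1051191377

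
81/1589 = 81/1589 = 0.05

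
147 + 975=1122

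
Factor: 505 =5^1 * 101^1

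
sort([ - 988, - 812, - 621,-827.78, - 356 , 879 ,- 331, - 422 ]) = [ - 988,- 827.78, - 812, - 621, - 422, - 356,  -  331, 879] 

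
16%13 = 3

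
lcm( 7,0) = 0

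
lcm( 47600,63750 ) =3570000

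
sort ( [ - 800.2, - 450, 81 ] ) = [-800.2, - 450, 81]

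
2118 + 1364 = 3482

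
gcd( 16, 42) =2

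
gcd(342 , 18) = 18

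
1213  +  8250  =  9463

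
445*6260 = 2785700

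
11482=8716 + 2766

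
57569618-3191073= 54378545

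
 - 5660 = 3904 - 9564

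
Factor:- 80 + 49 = - 31^1 = -31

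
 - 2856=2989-5845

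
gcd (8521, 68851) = 1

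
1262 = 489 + 773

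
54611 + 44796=99407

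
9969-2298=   7671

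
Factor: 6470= 2^1*5^1 * 647^1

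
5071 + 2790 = 7861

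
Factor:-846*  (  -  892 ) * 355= 2^3 * 3^2 * 5^1*47^1 * 71^1 * 223^1  =  267894360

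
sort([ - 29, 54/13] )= [ - 29, 54/13]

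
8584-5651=2933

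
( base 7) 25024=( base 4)1212013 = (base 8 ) 14607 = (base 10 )6535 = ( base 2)1100110000111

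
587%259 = 69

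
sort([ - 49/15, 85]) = [ - 49/15 , 85 ] 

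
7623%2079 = 1386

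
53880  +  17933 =71813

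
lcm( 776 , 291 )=2328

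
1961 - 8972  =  -7011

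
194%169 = 25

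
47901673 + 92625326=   140526999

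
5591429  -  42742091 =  - 37150662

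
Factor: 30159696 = 2^4 * 3^1*7^2*12823^1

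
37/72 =37/72 = 0.51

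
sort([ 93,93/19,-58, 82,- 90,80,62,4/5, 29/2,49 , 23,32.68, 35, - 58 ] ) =[ - 90, - 58, - 58, 4/5,93/19,  29/2, 23, 32.68 , 35,49, 62,80,82,93] 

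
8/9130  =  4/4565 =0.00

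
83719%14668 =10379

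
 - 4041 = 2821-6862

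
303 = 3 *101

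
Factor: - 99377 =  - 99377^1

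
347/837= 347/837 = 0.41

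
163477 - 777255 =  - 613778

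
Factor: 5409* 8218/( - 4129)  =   - 2^1*3^2*7^1*587^1 * 601^1*4129^( - 1 )  =  - 44451162/4129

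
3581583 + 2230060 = 5811643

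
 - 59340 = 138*( - 430)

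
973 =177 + 796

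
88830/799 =1890/17=111.18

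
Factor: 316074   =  2^1*3^1 * 11^1*4789^1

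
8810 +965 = 9775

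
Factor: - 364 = -2^2*7^1*13^1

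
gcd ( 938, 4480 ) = 14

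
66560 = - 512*(-130 )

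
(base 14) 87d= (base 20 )43j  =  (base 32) 1KF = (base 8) 3217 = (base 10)1679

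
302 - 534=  - 232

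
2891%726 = 713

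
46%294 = 46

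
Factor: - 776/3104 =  -2^ (  -  2) = - 1/4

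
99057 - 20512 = 78545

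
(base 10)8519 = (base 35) 6XE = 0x2147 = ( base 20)115J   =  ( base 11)6445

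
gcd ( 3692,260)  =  52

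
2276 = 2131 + 145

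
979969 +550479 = 1530448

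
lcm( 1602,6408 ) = 6408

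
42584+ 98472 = 141056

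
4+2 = 6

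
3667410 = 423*8670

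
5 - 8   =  -3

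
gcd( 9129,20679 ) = 3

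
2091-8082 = -5991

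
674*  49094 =33089356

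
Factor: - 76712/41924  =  -2^1*43^1 * 47^(-1)=- 86/47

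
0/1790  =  0 = 0.00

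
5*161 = 805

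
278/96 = 139/48 =2.90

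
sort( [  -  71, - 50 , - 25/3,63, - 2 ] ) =[-71 , - 50, - 25/3 , - 2, 63]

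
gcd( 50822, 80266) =2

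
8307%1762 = 1259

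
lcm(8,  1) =8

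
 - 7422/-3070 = 3711/1535 = 2.42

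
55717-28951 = 26766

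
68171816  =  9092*7498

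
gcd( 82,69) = 1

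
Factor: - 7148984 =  - 2^3*317^1*2819^1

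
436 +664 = 1100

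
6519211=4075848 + 2443363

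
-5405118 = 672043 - 6077161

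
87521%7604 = 3877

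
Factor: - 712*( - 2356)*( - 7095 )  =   - 2^5 *3^1 * 5^1*11^1*19^1 *31^1  *  43^1*89^1 = -  11901663840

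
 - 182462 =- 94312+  - 88150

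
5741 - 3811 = 1930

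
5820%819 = 87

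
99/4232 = 99/4232 = 0.02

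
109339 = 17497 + 91842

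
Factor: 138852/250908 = 57/103 = 3^1*19^1*103^(-1) 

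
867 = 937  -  70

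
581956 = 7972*73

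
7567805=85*89033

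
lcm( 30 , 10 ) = 30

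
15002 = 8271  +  6731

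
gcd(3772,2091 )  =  41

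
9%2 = 1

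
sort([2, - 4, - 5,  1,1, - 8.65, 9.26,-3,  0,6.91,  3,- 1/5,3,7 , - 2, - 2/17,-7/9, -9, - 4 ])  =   [-9,  -  8.65,  -  5,-4,-4,-3, - 2, - 7/9,-1/5, - 2/17,  0,  1, 1, 2, 3 , 3,  6.91, 7, 9.26]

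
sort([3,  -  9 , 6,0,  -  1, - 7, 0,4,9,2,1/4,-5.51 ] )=[ - 9, - 7, -5.51, - 1,0  ,  0, 1/4,2, 3,4,  6, 9 ] 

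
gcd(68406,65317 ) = 1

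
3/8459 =3/8459= 0.00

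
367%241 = 126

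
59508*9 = 535572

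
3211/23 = 139 + 14/23 = 139.61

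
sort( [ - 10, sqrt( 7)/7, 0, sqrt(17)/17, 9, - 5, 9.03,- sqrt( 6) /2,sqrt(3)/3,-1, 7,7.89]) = [  -  10,  -  5, - sqrt( 6) /2, - 1,  0, sqrt( 17)/17,sqrt( 7 ) /7, sqrt (3 ) /3, 7, 7.89,9  ,  9.03] 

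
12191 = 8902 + 3289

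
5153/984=5 + 233/984 = 5.24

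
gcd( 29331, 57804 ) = 3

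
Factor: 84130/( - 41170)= - 23^( - 1)*47^1= - 47/23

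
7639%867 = 703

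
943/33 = 28 + 19/33 = 28.58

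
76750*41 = 3146750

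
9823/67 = 146 + 41/67= 146.61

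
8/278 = 4/139 = 0.03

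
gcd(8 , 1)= 1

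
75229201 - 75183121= 46080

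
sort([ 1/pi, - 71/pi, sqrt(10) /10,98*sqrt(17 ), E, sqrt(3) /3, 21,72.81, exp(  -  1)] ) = [  -  71/pi, sqrt( 10) /10,1/pi, exp(- 1), sqrt( 3 ) /3,E,21 , 72.81 , 98* sqrt (17)]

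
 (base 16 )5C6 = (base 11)1124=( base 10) 1478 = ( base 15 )688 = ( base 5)21403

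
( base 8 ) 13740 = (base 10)6112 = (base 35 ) 4ym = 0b1011111100000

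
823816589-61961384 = 761855205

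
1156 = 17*68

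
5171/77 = 67 + 12/77  =  67.16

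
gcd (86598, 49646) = 2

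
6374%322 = 256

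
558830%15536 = 15070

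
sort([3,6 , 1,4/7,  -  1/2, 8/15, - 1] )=[ - 1,- 1/2,8/15, 4/7, 1,3, 6 ] 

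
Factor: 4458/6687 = 2/3 =2^1*3^(-1)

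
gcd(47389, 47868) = 1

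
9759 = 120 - -9639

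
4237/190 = 22+3/10  =  22.30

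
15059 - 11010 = 4049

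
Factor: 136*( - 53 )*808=-5824064 =-2^6*17^1*53^1*101^1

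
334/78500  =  167/39250 = 0.00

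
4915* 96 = 471840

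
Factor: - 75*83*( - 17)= 3^1*5^2* 17^1*83^1 = 105825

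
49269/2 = 24634 + 1/2=24634.50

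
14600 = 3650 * 4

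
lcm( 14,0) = 0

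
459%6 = 3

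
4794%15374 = 4794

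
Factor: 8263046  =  2^1 * 11^1*375593^1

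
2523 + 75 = 2598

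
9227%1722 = 617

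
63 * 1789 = 112707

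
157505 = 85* 1853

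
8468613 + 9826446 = 18295059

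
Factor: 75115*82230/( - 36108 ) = - 2^(  -  1)*3^( - 1)*5^2* 17^(-1 )*59^( -1)*83^1*181^1*2741^1 = -1029451075/6018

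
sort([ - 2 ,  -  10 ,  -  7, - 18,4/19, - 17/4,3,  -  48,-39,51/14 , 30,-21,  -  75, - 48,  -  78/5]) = [  -  75,  -  48,- 48,  -  39, - 21,-18 ,-78/5,-10 , - 7, - 17/4, - 2, 4/19, 3,51/14, 30 ]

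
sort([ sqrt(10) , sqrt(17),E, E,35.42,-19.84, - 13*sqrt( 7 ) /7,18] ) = [-19.84 ,- 13*sqrt( 7 ) /7, E, E, sqrt(10), sqrt(17 ), 18 , 35.42]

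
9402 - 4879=4523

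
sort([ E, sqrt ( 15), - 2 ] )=[ - 2,E,sqrt(15 ) ] 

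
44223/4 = 44223/4 = 11055.75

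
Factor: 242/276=121/138 =2^( - 1 )*3^(-1 )*11^2*23^( - 1 ) 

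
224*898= 201152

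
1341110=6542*205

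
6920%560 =200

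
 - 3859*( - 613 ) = 2365567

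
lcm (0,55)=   0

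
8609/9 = 8609/9 = 956.56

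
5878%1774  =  556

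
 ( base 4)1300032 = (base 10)7182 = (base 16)1C0E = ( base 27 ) 9N0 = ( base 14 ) 2890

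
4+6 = 10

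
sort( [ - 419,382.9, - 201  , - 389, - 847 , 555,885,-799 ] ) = [-847,  -  799, - 419, - 389, - 201,382.9,555,885 ] 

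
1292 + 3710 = 5002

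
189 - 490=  - 301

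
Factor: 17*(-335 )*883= - 5028685  =  -5^1*17^1*67^1*883^1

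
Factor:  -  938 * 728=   -  682864 = - 2^4*7^2 * 13^1*67^1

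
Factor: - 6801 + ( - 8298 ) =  - 3^1*7^1*719^1 = - 15099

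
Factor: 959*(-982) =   -  2^1* 7^1 * 137^1 * 491^1 = - 941738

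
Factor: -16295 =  - 5^1 * 3259^1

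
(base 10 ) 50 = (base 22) 26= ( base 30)1k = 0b110010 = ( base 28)1M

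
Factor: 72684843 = 3^1* 7^1*11^1*17^1 * 83^1 * 223^1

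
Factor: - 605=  - 5^1*11^2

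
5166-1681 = 3485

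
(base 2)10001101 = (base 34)45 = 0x8D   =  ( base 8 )215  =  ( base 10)141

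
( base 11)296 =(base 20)h7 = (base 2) 101011011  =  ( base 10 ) 347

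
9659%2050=1459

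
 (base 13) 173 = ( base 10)263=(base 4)10013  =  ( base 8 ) 407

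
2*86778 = 173556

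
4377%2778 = 1599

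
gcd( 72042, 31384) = 2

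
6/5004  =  1/834  =  0.00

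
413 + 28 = 441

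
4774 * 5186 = 24757964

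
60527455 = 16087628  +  44439827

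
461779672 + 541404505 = 1003184177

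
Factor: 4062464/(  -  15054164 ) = - 2^6*7^1*887^( - 1)*  2267^1 * 4243^(-1)=- 1015616/3763541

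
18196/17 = 1070 + 6/17 = 1070.35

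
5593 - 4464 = 1129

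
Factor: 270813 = 3^1*90271^1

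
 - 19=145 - 164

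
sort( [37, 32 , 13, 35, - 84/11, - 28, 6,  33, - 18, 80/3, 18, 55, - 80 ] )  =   [ - 80, - 28, - 18, - 84/11, 6,13, 18, 80/3, 32,33,35,37,55] 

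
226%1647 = 226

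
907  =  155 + 752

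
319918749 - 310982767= 8935982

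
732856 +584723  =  1317579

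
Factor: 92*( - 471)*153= - 6629796 = - 2^2*3^3*17^1*23^1*157^1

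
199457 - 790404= - 590947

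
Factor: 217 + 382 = 599^1= 599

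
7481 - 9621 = - 2140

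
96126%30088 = 5862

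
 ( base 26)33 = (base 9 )100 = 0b1010001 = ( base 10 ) 81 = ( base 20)41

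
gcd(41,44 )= 1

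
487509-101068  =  386441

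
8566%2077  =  258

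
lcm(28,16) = 112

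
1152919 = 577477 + 575442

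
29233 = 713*41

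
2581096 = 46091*56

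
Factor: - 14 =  - 2^1*7^1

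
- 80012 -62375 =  - 142387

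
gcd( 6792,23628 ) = 12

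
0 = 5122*0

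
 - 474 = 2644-3118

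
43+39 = 82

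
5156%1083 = 824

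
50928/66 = 8488/11  =  771.64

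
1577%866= 711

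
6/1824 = 1/304 =0.00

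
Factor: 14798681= 337^1*43913^1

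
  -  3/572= - 3/572 = - 0.01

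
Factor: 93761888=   2^5*11^1*266369^1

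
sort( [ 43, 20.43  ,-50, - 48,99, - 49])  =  [ -50, - 49,-48,20.43,  43,  99]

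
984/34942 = 492/17471 = 0.03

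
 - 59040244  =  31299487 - 90339731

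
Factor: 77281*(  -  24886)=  - 1923214966 = - 2^1*23^1 * 109^1*541^1* 709^1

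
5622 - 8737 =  - 3115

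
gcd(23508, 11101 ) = 653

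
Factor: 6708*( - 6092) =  - 2^4*3^1*13^1 * 43^1*1523^1 = - 40865136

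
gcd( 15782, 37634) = 1214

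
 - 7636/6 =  - 3818/3 = -1272.67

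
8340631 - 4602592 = 3738039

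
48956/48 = 12239/12 = 1019.92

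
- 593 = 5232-5825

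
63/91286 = 63/91286 =0.00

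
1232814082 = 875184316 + 357629766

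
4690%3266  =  1424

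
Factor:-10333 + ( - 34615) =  - 2^2*17^1*661^1 = - 44948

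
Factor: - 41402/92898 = - 3^( - 2 )*13^( - 1 )*127^1 *163^1*397^( - 1 ) = -20701/46449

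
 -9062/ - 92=98 + 1/2=98.50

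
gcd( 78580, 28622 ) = 2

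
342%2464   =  342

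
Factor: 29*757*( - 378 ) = - 2^1*3^3* 7^1*29^1*757^1 = - 8298234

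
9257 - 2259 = 6998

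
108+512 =620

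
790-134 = 656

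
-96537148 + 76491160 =-20045988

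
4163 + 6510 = 10673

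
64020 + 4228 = 68248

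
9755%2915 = 1010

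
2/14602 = 1/7301 = 0.00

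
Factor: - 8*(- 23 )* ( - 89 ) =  - 16376 = - 2^3*23^1*89^1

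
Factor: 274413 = 3^1*23^1*41^1*97^1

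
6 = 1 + 5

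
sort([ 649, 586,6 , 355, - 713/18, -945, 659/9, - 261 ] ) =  [ - 945,-261, - 713/18,6,659/9, 355, 586,649 ]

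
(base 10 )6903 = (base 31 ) 75l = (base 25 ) b13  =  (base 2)1101011110111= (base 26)a5d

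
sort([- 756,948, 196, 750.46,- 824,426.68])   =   [ - 824,- 756,196, 426.68,750.46,948]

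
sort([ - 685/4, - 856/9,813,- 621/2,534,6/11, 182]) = [ -621/2, - 685/4, - 856/9, 6/11,  182,534,813 ]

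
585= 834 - 249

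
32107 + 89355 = 121462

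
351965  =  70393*5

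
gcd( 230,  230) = 230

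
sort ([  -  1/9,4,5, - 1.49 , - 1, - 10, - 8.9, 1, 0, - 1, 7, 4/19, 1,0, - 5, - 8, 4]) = [  -  10, - 8.9,  -  8,-5, - 1.49, - 1, - 1, - 1/9,0,  0, 4/19,1, 1, 4,4,  5, 7]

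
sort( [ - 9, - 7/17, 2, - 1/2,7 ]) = [ - 9, - 1/2, - 7/17, 2,  7]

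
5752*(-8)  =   - 46016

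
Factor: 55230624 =2^5*3^2*191773^1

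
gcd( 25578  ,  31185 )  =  63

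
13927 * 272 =3788144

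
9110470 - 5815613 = 3294857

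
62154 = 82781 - 20627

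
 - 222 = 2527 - 2749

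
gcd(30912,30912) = 30912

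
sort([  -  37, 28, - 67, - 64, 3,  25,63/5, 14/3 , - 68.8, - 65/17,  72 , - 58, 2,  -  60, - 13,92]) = [ -68.8, - 67, - 64,  -  60, - 58,- 37, - 13, - 65/17,  2, 3, 14/3, 63/5,25 , 28 , 72,92]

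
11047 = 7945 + 3102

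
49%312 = 49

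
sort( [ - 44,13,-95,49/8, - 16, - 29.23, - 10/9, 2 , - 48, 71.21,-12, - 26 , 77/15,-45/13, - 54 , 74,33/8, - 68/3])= [ - 95, - 54,-48 , -44,-29.23, - 26,-68/3, - 16,-12, - 45/13,-10/9,2, 33/8, 77/15,49/8,13, 71.21,74 ] 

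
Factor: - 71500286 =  - 2^1*11^1*13^1 * 53^2*89^1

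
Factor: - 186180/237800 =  - 2^ (  -  1)*3^1*5^ ( - 1)*41^ ( - 1)*107^1 = -321/410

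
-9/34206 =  - 1+11399/11402 = - 0.00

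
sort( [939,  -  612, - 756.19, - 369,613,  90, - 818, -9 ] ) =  [-818, - 756.19,  -  612,  -  369, - 9,90,613, 939 ]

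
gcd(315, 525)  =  105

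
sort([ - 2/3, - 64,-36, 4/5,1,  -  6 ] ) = [ - 64, - 36, - 6 , - 2/3,4/5, 1 ]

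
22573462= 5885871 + 16687591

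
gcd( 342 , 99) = 9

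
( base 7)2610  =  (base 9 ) 1316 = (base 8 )1733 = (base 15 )45c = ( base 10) 987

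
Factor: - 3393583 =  - 3393583^1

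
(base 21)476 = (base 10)1917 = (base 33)1P3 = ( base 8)3575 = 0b11101111101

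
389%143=103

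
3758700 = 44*85425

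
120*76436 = 9172320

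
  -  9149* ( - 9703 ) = 88772747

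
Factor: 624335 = 5^1 * 23^1*61^1*89^1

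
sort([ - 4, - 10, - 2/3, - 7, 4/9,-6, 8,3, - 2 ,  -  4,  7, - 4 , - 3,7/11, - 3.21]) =[ - 10,  -  7 , - 6, - 4,-4,- 4, - 3.21, - 3, -2 ,-2/3, 4/9,7/11,  3, 7,8 ]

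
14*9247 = 129458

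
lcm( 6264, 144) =12528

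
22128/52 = 5532/13 = 425.54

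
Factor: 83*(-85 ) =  - 5^1*17^1 * 83^1 = - 7055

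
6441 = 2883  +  3558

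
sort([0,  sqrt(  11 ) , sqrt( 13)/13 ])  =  [0,sqrt(13)/13,sqrt( 11 )] 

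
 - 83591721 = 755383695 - 838975416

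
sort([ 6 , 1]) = [ 1,6]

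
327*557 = 182139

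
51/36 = 1+5/12 = 1.42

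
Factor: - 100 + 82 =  - 2^1*3^2= - 18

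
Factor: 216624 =2^4*3^1 * 4513^1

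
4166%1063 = 977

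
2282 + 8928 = 11210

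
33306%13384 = 6538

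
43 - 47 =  - 4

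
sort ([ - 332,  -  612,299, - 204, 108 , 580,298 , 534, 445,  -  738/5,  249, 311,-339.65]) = [ - 612,-339.65, - 332, - 204, - 738/5, 108,249,298,299,311,  445 , 534,580]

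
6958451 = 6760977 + 197474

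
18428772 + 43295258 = 61724030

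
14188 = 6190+7998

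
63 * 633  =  39879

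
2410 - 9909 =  - 7499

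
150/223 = 150/223= 0.67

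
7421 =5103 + 2318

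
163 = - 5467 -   -  5630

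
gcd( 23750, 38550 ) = 50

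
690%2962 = 690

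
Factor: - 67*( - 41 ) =2747 = 41^1 * 67^1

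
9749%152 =21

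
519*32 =16608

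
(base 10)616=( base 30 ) KG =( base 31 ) JR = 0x268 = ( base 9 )754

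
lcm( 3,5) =15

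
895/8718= 895/8718= 0.10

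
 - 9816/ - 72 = 409/3 =136.33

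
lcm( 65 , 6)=390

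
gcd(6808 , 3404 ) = 3404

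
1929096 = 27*71448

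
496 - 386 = 110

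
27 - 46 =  - 19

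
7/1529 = 7/1529 = 0.00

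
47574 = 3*15858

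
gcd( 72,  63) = 9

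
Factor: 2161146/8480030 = 83121/326155  =  3^1*5^ (-1)*37^( - 1)* 41^(-1)*43^( - 1)*103^1*269^1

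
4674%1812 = 1050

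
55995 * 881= 49331595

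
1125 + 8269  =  9394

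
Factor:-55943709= -3^1*89^1*191^1 *1097^1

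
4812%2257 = 298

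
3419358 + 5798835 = 9218193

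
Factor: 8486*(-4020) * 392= -13372578240 =- 2^6*3^1*5^1*7^2 * 67^1*4243^1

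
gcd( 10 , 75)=5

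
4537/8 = 4537/8 = 567.12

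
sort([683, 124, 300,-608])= [-608, 124, 300,  683] 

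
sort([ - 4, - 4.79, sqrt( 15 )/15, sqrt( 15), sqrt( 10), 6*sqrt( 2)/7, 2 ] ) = [ -4.79, - 4,  sqrt( 15)/15, 6*sqrt( 2 )/7, 2, sqrt( 10 ) , sqrt( 15) ]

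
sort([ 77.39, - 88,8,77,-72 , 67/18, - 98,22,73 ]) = [ - 98,-88, - 72,67/18,8, 22,73, 77, 77.39] 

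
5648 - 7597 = -1949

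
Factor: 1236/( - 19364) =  - 3^1*47^(-1 ) = - 3/47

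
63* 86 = 5418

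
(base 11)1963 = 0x9B9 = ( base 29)2ro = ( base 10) 2489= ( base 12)1535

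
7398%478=228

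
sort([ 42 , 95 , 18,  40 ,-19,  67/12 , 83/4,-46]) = [ - 46, - 19,67/12, 18,83/4,40,42, 95 ]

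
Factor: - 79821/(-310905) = 3^(-1)*5^ (- 1)*47^( - 1)*181^1 = 181/705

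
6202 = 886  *7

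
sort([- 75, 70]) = [  -  75, 70]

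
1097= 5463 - 4366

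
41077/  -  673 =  - 41077/673 = -61.04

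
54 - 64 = -10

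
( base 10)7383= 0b1110011010111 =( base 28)9bj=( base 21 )GFC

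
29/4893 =29/4893 = 0.01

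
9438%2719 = 1281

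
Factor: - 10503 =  - 3^3*389^1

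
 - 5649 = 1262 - 6911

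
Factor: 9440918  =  2^1*83^1*56873^1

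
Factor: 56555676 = 2^2*3^2*1570991^1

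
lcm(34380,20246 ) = 1822140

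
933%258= 159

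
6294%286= 2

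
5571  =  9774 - 4203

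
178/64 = 2  +  25/32 = 2.78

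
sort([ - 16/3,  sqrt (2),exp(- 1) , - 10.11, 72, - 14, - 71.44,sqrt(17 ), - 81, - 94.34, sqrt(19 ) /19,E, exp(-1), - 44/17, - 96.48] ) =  [-96.48, - 94.34, - 81,  -  71.44, - 14,  -  10.11,-16/3, - 44/17, sqrt( 19)/19,exp( - 1), exp( - 1 ), sqrt ( 2),E,sqrt ( 17 ), 72]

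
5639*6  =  33834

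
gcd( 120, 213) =3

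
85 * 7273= 618205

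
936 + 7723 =8659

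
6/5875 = 6/5875 = 0.00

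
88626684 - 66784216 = 21842468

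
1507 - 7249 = - 5742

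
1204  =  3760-2556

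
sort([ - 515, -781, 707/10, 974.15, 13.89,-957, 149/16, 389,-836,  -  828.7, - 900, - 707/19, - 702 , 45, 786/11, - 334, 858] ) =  [ - 957, - 900, - 836,-828.7, - 781,-702,-515,  -  334,-707/19, 149/16, 13.89,45, 707/10, 786/11,389,  858, 974.15 ]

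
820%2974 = 820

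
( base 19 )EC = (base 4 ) 10112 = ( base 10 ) 278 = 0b100010110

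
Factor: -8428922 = -2^1*1367^1*3083^1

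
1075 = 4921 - 3846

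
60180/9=6686 + 2/3 = 6686.67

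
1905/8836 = 1905/8836 = 0.22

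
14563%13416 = 1147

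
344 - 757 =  - 413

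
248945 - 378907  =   - 129962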